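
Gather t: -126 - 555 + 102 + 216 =-363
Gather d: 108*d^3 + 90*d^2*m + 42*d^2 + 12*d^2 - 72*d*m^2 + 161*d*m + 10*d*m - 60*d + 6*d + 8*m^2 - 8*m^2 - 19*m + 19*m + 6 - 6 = 108*d^3 + d^2*(90*m + 54) + d*(-72*m^2 + 171*m - 54)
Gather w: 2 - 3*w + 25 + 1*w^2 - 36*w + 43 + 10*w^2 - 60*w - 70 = 11*w^2 - 99*w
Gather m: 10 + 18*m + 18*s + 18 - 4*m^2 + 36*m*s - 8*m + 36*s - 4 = -4*m^2 + m*(36*s + 10) + 54*s + 24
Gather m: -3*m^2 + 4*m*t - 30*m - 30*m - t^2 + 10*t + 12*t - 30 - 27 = -3*m^2 + m*(4*t - 60) - t^2 + 22*t - 57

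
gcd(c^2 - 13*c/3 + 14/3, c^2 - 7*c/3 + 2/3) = c - 2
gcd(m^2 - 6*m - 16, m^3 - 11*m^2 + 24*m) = m - 8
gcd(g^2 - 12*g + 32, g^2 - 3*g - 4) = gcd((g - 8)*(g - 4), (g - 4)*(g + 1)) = g - 4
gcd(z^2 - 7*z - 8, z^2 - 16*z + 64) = z - 8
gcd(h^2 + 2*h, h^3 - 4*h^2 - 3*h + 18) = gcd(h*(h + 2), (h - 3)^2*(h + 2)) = h + 2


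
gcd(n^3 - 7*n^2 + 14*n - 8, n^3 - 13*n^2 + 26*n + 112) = 1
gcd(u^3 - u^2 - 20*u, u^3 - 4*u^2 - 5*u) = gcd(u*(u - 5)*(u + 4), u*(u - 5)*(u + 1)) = u^2 - 5*u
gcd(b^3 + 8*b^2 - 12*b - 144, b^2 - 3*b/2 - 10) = b - 4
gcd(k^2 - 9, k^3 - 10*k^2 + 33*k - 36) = k - 3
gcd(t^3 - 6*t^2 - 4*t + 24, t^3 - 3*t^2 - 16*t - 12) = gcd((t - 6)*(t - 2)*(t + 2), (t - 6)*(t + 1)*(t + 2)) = t^2 - 4*t - 12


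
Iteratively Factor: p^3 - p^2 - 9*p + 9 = (p - 3)*(p^2 + 2*p - 3) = (p - 3)*(p + 3)*(p - 1)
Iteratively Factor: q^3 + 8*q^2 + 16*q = (q)*(q^2 + 8*q + 16) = q*(q + 4)*(q + 4)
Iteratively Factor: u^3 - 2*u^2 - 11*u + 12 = (u - 1)*(u^2 - u - 12) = (u - 4)*(u - 1)*(u + 3)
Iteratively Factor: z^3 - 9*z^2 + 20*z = (z - 5)*(z^2 - 4*z) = (z - 5)*(z - 4)*(z)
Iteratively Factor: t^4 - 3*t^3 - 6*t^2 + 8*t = (t - 1)*(t^3 - 2*t^2 - 8*t) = t*(t - 1)*(t^2 - 2*t - 8) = t*(t - 4)*(t - 1)*(t + 2)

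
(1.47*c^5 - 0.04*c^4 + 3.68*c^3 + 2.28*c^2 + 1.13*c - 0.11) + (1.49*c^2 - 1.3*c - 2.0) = 1.47*c^5 - 0.04*c^4 + 3.68*c^3 + 3.77*c^2 - 0.17*c - 2.11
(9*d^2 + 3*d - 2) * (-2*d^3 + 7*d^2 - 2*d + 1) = -18*d^5 + 57*d^4 + 7*d^3 - 11*d^2 + 7*d - 2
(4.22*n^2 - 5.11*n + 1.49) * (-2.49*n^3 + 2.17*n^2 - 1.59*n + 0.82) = -10.5078*n^5 + 21.8813*n^4 - 21.5086*n^3 + 14.8186*n^2 - 6.5593*n + 1.2218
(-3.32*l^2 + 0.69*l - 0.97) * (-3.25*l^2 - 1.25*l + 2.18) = 10.79*l^4 + 1.9075*l^3 - 4.9476*l^2 + 2.7167*l - 2.1146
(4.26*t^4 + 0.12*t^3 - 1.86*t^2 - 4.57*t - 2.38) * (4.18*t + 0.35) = 17.8068*t^5 + 1.9926*t^4 - 7.7328*t^3 - 19.7536*t^2 - 11.5479*t - 0.833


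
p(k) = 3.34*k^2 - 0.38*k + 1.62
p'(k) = 6.68*k - 0.38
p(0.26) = 1.75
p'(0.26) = 1.36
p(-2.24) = 19.23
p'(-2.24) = -15.34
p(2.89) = 28.42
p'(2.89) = 18.93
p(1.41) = 7.72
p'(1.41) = 9.04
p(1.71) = 10.74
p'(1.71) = 11.04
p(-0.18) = 1.80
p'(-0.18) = -1.58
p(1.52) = 8.76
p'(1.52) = 9.77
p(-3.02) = 33.23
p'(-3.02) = -20.55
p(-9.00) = 275.58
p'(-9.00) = -60.50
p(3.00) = 30.54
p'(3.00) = 19.66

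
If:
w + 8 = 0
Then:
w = -8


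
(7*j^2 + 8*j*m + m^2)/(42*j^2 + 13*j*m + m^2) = (j + m)/(6*j + m)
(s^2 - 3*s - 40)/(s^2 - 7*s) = (s^2 - 3*s - 40)/(s*(s - 7))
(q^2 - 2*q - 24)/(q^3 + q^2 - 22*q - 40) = (q - 6)/(q^2 - 3*q - 10)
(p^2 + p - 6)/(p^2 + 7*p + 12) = (p - 2)/(p + 4)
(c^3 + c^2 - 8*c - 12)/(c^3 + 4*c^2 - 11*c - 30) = (c + 2)/(c + 5)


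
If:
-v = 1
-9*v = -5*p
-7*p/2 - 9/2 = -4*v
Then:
No Solution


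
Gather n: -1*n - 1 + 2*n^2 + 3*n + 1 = 2*n^2 + 2*n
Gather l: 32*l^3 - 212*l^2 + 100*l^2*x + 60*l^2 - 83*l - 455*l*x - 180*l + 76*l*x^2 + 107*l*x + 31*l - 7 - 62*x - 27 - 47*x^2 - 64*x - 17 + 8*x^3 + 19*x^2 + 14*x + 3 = 32*l^3 + l^2*(100*x - 152) + l*(76*x^2 - 348*x - 232) + 8*x^3 - 28*x^2 - 112*x - 48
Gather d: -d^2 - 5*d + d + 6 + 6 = -d^2 - 4*d + 12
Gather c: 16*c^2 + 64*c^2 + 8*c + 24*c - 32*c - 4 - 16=80*c^2 - 20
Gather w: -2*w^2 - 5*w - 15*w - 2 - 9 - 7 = -2*w^2 - 20*w - 18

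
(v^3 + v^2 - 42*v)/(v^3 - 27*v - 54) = v*(v + 7)/(v^2 + 6*v + 9)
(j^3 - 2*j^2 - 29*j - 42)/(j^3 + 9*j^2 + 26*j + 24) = (j - 7)/(j + 4)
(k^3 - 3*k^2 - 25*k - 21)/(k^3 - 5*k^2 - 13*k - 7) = (k + 3)/(k + 1)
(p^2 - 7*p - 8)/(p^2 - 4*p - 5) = (p - 8)/(p - 5)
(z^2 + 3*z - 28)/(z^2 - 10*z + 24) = (z + 7)/(z - 6)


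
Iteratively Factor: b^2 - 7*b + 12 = (b - 4)*(b - 3)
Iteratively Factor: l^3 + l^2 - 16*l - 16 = (l + 4)*(l^2 - 3*l - 4) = (l - 4)*(l + 4)*(l + 1)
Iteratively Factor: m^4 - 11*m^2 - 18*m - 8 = (m + 2)*(m^3 - 2*m^2 - 7*m - 4) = (m + 1)*(m + 2)*(m^2 - 3*m - 4) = (m - 4)*(m + 1)*(m + 2)*(m + 1)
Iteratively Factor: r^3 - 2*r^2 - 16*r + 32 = (r + 4)*(r^2 - 6*r + 8) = (r - 4)*(r + 4)*(r - 2)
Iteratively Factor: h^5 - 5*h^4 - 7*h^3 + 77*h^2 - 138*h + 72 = (h - 3)*(h^4 - 2*h^3 - 13*h^2 + 38*h - 24) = (h - 3)*(h + 4)*(h^3 - 6*h^2 + 11*h - 6) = (h - 3)^2*(h + 4)*(h^2 - 3*h + 2) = (h - 3)^2*(h - 1)*(h + 4)*(h - 2)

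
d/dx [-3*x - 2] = -3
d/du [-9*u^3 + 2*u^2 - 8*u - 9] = -27*u^2 + 4*u - 8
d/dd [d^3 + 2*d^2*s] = d*(3*d + 4*s)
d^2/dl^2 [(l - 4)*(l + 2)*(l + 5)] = 6*l + 6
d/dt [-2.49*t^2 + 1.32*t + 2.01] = 1.32 - 4.98*t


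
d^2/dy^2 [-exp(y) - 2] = -exp(y)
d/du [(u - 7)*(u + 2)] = 2*u - 5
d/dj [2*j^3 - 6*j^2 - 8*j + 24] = 6*j^2 - 12*j - 8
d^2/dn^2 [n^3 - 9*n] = 6*n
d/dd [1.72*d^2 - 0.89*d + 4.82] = 3.44*d - 0.89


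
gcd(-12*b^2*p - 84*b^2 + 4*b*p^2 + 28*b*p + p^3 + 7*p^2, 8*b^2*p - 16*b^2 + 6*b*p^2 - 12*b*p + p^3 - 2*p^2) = 1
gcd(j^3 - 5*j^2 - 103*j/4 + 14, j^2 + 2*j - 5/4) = j - 1/2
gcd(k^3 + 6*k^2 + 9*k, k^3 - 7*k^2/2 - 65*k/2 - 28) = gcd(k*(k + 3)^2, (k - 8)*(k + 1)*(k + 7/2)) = 1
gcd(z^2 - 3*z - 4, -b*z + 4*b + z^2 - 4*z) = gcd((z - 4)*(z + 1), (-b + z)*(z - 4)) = z - 4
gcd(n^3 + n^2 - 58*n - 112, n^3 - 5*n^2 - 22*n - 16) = n^2 - 6*n - 16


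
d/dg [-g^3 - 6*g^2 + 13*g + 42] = -3*g^2 - 12*g + 13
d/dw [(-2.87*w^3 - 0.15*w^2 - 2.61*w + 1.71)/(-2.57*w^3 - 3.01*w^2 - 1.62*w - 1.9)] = (8.2532*w^4 - 4.1166*w^3 + 21.93*w^2 + 10.8642*w + 7.7292)/(6.6049*w^6 + 15.4714*w^5 + 17.3869*w^4 + 19.5184*w^3 + 14.0624*w^2 + 6.156*w + 3.61)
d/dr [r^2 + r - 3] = 2*r + 1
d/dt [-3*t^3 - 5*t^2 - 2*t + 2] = -9*t^2 - 10*t - 2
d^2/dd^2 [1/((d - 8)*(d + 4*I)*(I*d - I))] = -2*I*((d - 8)^2*(d - 1)^2 + (d - 8)^2*(d - 1)*(d + 4*I) + (d - 8)^2*(d + 4*I)^2 + (d - 8)*(d - 1)^2*(d + 4*I) + (d - 8)*(d - 1)*(d + 4*I)^2 + (d - 1)^2*(d + 4*I)^2)/((d - 8)^3*(d - 1)^3*(d + 4*I)^3)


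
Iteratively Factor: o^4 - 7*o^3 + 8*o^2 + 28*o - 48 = (o - 2)*(o^3 - 5*o^2 - 2*o + 24) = (o - 4)*(o - 2)*(o^2 - o - 6) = (o - 4)*(o - 2)*(o + 2)*(o - 3)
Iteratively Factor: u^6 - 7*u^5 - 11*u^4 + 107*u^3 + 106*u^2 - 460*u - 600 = (u - 3)*(u^5 - 4*u^4 - 23*u^3 + 38*u^2 + 220*u + 200) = (u - 3)*(u + 2)*(u^4 - 6*u^3 - 11*u^2 + 60*u + 100) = (u - 5)*(u - 3)*(u + 2)*(u^3 - u^2 - 16*u - 20) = (u - 5)*(u - 3)*(u + 2)^2*(u^2 - 3*u - 10) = (u - 5)*(u - 3)*(u + 2)^3*(u - 5)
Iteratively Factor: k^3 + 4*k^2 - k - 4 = (k - 1)*(k^2 + 5*k + 4) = (k - 1)*(k + 1)*(k + 4)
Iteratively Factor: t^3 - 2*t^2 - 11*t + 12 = (t - 1)*(t^2 - t - 12) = (t - 4)*(t - 1)*(t + 3)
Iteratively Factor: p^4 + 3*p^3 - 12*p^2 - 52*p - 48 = (p + 2)*(p^3 + p^2 - 14*p - 24) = (p - 4)*(p + 2)*(p^2 + 5*p + 6) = (p - 4)*(p + 2)^2*(p + 3)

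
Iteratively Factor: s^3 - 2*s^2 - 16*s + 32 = (s - 4)*(s^2 + 2*s - 8) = (s - 4)*(s + 4)*(s - 2)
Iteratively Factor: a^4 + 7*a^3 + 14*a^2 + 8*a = (a + 4)*(a^3 + 3*a^2 + 2*a) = a*(a + 4)*(a^2 + 3*a + 2) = a*(a + 2)*(a + 4)*(a + 1)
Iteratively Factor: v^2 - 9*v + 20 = (v - 4)*(v - 5)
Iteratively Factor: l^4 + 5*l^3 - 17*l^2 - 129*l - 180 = (l + 3)*(l^3 + 2*l^2 - 23*l - 60) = (l + 3)*(l + 4)*(l^2 - 2*l - 15) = (l + 3)^2*(l + 4)*(l - 5)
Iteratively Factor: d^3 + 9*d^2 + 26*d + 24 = (d + 4)*(d^2 + 5*d + 6) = (d + 3)*(d + 4)*(d + 2)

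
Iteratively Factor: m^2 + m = (m)*(m + 1)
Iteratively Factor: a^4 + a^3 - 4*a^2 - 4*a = (a + 2)*(a^3 - a^2 - 2*a) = a*(a + 2)*(a^2 - a - 2) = a*(a + 1)*(a + 2)*(a - 2)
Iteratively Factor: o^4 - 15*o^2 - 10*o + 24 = (o + 2)*(o^3 - 2*o^2 - 11*o + 12) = (o - 1)*(o + 2)*(o^2 - o - 12) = (o - 4)*(o - 1)*(o + 2)*(o + 3)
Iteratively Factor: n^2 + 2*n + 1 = (n + 1)*(n + 1)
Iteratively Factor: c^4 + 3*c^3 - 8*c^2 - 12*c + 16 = (c - 2)*(c^3 + 5*c^2 + 2*c - 8) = (c - 2)*(c - 1)*(c^2 + 6*c + 8) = (c - 2)*(c - 1)*(c + 4)*(c + 2)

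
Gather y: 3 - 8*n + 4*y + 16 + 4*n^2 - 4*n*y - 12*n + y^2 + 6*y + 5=4*n^2 - 20*n + y^2 + y*(10 - 4*n) + 24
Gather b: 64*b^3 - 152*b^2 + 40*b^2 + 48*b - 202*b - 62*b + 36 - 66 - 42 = 64*b^3 - 112*b^2 - 216*b - 72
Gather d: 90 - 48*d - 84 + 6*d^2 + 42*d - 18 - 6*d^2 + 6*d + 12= 0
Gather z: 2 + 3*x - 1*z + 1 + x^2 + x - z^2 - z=x^2 + 4*x - z^2 - 2*z + 3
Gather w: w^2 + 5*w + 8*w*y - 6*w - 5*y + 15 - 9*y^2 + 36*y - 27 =w^2 + w*(8*y - 1) - 9*y^2 + 31*y - 12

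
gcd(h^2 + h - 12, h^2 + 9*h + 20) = h + 4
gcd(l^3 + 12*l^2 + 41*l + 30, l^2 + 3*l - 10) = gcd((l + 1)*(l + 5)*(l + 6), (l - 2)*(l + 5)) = l + 5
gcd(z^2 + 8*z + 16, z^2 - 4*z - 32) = z + 4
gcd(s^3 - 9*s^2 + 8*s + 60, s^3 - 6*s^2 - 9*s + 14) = s + 2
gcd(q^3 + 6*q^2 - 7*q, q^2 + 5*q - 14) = q + 7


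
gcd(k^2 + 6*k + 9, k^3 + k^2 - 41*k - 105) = k + 3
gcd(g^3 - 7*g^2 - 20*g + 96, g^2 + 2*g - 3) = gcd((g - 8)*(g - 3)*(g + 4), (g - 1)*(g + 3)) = 1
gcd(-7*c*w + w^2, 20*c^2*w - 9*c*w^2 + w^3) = w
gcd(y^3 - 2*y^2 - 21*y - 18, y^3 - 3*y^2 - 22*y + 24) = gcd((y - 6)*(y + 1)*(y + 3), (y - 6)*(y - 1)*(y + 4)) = y - 6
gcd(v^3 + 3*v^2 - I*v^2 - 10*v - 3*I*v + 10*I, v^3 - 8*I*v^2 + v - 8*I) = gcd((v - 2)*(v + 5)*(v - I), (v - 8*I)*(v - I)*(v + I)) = v - I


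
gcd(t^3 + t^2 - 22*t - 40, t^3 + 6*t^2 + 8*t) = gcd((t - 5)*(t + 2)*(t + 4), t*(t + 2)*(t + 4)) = t^2 + 6*t + 8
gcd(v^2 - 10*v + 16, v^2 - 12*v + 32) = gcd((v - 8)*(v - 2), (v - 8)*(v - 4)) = v - 8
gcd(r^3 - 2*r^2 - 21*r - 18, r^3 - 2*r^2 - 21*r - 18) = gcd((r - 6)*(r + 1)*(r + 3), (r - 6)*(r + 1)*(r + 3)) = r^3 - 2*r^2 - 21*r - 18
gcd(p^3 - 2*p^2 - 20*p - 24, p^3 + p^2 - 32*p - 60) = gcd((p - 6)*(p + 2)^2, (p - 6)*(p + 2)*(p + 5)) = p^2 - 4*p - 12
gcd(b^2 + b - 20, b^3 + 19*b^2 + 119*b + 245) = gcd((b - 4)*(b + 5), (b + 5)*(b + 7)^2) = b + 5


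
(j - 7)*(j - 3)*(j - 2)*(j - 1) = j^4 - 13*j^3 + 53*j^2 - 83*j + 42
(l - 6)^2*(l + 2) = l^3 - 10*l^2 + 12*l + 72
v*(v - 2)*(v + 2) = v^3 - 4*v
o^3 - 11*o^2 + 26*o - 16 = (o - 8)*(o - 2)*(o - 1)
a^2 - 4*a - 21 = (a - 7)*(a + 3)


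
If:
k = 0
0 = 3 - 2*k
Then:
No Solution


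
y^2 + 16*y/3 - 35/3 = (y - 5/3)*(y + 7)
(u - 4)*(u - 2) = u^2 - 6*u + 8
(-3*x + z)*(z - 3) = -3*x*z + 9*x + z^2 - 3*z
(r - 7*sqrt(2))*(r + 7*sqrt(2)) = r^2 - 98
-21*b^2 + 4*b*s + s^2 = (-3*b + s)*(7*b + s)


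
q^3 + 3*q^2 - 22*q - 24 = (q - 4)*(q + 1)*(q + 6)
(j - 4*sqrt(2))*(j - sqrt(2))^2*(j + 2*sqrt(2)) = j^4 - 4*sqrt(2)*j^3 - 6*j^2 + 28*sqrt(2)*j - 32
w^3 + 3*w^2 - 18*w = w*(w - 3)*(w + 6)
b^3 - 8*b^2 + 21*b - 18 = (b - 3)^2*(b - 2)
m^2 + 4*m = m*(m + 4)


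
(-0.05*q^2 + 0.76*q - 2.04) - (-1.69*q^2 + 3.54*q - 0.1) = 1.64*q^2 - 2.78*q - 1.94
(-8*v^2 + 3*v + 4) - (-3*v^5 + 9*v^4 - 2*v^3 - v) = 3*v^5 - 9*v^4 + 2*v^3 - 8*v^2 + 4*v + 4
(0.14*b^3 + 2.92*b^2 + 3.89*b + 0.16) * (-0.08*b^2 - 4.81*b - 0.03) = -0.0112*b^5 - 0.907*b^4 - 14.3606*b^3 - 18.8113*b^2 - 0.8863*b - 0.0048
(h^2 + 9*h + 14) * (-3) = -3*h^2 - 27*h - 42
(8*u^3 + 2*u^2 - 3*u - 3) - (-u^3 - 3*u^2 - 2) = 9*u^3 + 5*u^2 - 3*u - 1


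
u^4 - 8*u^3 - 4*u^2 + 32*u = u*(u - 8)*(u - 2)*(u + 2)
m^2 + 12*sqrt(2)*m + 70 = (m + 5*sqrt(2))*(m + 7*sqrt(2))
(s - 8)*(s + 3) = s^2 - 5*s - 24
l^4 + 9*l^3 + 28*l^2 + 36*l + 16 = (l + 1)*(l + 2)^2*(l + 4)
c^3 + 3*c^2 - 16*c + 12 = (c - 2)*(c - 1)*(c + 6)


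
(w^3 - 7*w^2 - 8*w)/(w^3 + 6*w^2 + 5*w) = (w - 8)/(w + 5)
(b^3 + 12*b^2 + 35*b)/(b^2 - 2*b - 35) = b*(b + 7)/(b - 7)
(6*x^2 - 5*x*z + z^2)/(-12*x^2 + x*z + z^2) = (-2*x + z)/(4*x + z)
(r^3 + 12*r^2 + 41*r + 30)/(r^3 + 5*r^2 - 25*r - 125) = (r^2 + 7*r + 6)/(r^2 - 25)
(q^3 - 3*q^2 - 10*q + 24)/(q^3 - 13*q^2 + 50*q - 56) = (q + 3)/(q - 7)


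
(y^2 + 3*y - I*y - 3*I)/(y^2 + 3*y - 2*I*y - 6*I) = (y - I)/(y - 2*I)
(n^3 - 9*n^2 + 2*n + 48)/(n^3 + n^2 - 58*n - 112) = (n - 3)/(n + 7)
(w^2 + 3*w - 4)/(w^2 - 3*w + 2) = (w + 4)/(w - 2)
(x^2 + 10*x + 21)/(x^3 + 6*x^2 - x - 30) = (x + 7)/(x^2 + 3*x - 10)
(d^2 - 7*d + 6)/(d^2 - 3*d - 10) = (-d^2 + 7*d - 6)/(-d^2 + 3*d + 10)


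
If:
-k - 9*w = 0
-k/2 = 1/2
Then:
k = -1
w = 1/9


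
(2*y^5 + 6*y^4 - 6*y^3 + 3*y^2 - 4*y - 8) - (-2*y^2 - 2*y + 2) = 2*y^5 + 6*y^4 - 6*y^3 + 5*y^2 - 2*y - 10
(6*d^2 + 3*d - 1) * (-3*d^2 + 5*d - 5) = -18*d^4 + 21*d^3 - 12*d^2 - 20*d + 5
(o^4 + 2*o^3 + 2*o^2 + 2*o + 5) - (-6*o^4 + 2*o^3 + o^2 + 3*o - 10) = 7*o^4 + o^2 - o + 15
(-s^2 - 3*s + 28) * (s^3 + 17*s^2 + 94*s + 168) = -s^5 - 20*s^4 - 117*s^3 + 26*s^2 + 2128*s + 4704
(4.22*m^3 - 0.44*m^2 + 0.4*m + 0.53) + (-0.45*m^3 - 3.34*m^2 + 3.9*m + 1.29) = 3.77*m^3 - 3.78*m^2 + 4.3*m + 1.82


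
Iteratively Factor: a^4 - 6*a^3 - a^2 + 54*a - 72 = (a + 3)*(a^3 - 9*a^2 + 26*a - 24) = (a - 4)*(a + 3)*(a^2 - 5*a + 6) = (a - 4)*(a - 2)*(a + 3)*(a - 3)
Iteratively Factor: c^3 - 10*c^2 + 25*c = (c - 5)*(c^2 - 5*c) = (c - 5)^2*(c)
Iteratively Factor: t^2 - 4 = (t + 2)*(t - 2)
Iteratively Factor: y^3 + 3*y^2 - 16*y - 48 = (y + 4)*(y^2 - y - 12) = (y + 3)*(y + 4)*(y - 4)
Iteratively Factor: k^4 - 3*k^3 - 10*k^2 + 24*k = (k + 3)*(k^3 - 6*k^2 + 8*k) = (k - 4)*(k + 3)*(k^2 - 2*k) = (k - 4)*(k - 2)*(k + 3)*(k)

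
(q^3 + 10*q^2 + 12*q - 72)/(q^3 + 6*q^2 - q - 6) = (q^2 + 4*q - 12)/(q^2 - 1)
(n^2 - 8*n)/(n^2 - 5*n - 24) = n/(n + 3)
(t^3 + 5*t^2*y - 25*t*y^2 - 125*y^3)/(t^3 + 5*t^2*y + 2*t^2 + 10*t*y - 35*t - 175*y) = (t^2 - 25*y^2)/(t^2 + 2*t - 35)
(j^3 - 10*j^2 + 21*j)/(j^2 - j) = (j^2 - 10*j + 21)/(j - 1)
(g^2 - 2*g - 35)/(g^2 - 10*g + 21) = (g + 5)/(g - 3)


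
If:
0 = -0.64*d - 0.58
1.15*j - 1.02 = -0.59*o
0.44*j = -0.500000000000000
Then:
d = -0.91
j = -1.14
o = 3.94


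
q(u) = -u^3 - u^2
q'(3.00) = -33.00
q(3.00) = -36.00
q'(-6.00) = -96.00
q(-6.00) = 180.00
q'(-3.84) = -36.56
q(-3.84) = 41.88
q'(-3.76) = -34.89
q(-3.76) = 39.02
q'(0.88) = -4.08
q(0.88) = -1.46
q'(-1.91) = -7.12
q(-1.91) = 3.32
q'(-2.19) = -10.01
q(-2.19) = 5.71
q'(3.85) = -52.17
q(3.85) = -71.89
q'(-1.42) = -3.21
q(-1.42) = 0.85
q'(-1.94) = -7.41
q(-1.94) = 3.54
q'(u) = -3*u^2 - 2*u = u*(-3*u - 2)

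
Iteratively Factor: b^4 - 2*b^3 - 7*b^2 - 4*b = (b)*(b^3 - 2*b^2 - 7*b - 4) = b*(b + 1)*(b^2 - 3*b - 4) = b*(b + 1)^2*(b - 4)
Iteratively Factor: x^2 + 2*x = (x)*(x + 2)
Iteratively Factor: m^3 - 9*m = (m + 3)*(m^2 - 3*m) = m*(m + 3)*(m - 3)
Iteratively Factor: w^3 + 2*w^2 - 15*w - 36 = (w - 4)*(w^2 + 6*w + 9) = (w - 4)*(w + 3)*(w + 3)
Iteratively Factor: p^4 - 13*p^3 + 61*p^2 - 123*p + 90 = (p - 3)*(p^3 - 10*p^2 + 31*p - 30) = (p - 5)*(p - 3)*(p^2 - 5*p + 6) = (p - 5)*(p - 3)*(p - 2)*(p - 3)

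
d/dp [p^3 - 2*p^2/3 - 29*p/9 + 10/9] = 3*p^2 - 4*p/3 - 29/9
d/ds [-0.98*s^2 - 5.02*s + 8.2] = -1.96*s - 5.02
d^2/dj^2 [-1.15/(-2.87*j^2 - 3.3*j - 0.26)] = (-18.94487*j^2 - 21.7833*j + 1.15*(5.74*j + 3.3)*(11.48*j + 6.6) - 1.71626)/(2.87*j^2 + 3.3*j + 0.26)^3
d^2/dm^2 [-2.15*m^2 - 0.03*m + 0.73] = -4.30000000000000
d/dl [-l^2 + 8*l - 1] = 8 - 2*l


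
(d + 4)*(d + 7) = d^2 + 11*d + 28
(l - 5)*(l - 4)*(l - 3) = l^3 - 12*l^2 + 47*l - 60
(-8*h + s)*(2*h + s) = -16*h^2 - 6*h*s + s^2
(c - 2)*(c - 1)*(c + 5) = c^3 + 2*c^2 - 13*c + 10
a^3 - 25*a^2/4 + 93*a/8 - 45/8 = (a - 3)*(a - 5/2)*(a - 3/4)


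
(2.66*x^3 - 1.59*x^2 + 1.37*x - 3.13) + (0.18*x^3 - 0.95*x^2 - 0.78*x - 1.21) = 2.84*x^3 - 2.54*x^2 + 0.59*x - 4.34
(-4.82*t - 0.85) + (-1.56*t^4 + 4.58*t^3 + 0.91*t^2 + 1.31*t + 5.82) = -1.56*t^4 + 4.58*t^3 + 0.91*t^2 - 3.51*t + 4.97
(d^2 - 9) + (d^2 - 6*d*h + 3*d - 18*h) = 2*d^2 - 6*d*h + 3*d - 18*h - 9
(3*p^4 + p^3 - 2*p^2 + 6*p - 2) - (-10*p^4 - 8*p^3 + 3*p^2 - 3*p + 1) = 13*p^4 + 9*p^3 - 5*p^2 + 9*p - 3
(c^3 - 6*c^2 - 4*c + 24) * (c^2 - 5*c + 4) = c^5 - 11*c^4 + 30*c^3 + 20*c^2 - 136*c + 96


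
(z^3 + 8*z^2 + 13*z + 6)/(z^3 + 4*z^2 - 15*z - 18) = (z + 1)/(z - 3)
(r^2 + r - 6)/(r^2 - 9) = (r - 2)/(r - 3)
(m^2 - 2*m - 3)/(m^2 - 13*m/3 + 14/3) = 3*(m^2 - 2*m - 3)/(3*m^2 - 13*m + 14)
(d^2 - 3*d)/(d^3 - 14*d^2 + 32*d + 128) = d*(d - 3)/(d^3 - 14*d^2 + 32*d + 128)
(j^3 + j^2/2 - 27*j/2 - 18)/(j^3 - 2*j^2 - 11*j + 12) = (j + 3/2)/(j - 1)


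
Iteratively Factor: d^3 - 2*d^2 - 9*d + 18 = (d - 3)*(d^2 + d - 6) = (d - 3)*(d + 3)*(d - 2)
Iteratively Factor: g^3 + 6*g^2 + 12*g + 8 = (g + 2)*(g^2 + 4*g + 4) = (g + 2)^2*(g + 2)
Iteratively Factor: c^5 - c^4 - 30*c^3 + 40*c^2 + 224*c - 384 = (c - 2)*(c^4 + c^3 - 28*c^2 - 16*c + 192) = (c - 4)*(c - 2)*(c^3 + 5*c^2 - 8*c - 48) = (c - 4)*(c - 2)*(c + 4)*(c^2 + c - 12) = (c - 4)*(c - 3)*(c - 2)*(c + 4)*(c + 4)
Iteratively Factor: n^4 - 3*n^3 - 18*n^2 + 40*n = (n + 4)*(n^3 - 7*n^2 + 10*n) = (n - 5)*(n + 4)*(n^2 - 2*n) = (n - 5)*(n - 2)*(n + 4)*(n)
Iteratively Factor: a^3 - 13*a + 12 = (a - 1)*(a^2 + a - 12) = (a - 1)*(a + 4)*(a - 3)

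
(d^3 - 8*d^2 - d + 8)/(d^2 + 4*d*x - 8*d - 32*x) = (d^2 - 1)/(d + 4*x)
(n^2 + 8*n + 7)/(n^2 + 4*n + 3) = (n + 7)/(n + 3)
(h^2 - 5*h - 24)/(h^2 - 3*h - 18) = (h - 8)/(h - 6)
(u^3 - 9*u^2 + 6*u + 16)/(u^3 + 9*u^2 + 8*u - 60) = (u^2 - 7*u - 8)/(u^2 + 11*u + 30)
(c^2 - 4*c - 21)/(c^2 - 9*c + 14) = (c + 3)/(c - 2)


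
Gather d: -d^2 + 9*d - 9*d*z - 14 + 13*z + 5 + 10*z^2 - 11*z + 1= -d^2 + d*(9 - 9*z) + 10*z^2 + 2*z - 8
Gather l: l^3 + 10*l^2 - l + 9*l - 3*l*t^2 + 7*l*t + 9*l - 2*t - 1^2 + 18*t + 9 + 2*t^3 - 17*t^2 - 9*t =l^3 + 10*l^2 + l*(-3*t^2 + 7*t + 17) + 2*t^3 - 17*t^2 + 7*t + 8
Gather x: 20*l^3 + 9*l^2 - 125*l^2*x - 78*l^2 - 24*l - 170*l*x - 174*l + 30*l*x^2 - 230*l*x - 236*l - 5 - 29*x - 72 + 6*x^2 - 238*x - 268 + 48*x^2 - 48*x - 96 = 20*l^3 - 69*l^2 - 434*l + x^2*(30*l + 54) + x*(-125*l^2 - 400*l - 315) - 441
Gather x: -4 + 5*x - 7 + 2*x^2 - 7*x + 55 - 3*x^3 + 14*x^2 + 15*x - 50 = -3*x^3 + 16*x^2 + 13*x - 6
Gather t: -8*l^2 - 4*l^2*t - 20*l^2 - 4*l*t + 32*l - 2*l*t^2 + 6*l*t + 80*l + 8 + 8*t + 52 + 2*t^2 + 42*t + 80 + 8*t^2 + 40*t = -28*l^2 + 112*l + t^2*(10 - 2*l) + t*(-4*l^2 + 2*l + 90) + 140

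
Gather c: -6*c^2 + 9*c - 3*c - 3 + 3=-6*c^2 + 6*c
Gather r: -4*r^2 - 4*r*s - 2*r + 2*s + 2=-4*r^2 + r*(-4*s - 2) + 2*s + 2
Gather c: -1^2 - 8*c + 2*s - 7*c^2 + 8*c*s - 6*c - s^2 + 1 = -7*c^2 + c*(8*s - 14) - s^2 + 2*s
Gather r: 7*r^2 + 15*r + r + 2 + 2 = 7*r^2 + 16*r + 4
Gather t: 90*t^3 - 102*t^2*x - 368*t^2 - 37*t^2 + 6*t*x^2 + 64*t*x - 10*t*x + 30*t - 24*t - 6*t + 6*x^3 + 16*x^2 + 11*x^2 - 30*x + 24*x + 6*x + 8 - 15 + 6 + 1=90*t^3 + t^2*(-102*x - 405) + t*(6*x^2 + 54*x) + 6*x^3 + 27*x^2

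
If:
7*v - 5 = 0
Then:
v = 5/7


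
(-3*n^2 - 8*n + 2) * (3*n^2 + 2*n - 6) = -9*n^4 - 30*n^3 + 8*n^2 + 52*n - 12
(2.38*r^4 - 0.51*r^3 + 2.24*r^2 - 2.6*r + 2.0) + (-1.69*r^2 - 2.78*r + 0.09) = 2.38*r^4 - 0.51*r^3 + 0.55*r^2 - 5.38*r + 2.09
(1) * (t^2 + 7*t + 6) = t^2 + 7*t + 6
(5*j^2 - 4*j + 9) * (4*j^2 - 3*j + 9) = 20*j^4 - 31*j^3 + 93*j^2 - 63*j + 81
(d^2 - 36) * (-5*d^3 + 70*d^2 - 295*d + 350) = -5*d^5 + 70*d^4 - 115*d^3 - 2170*d^2 + 10620*d - 12600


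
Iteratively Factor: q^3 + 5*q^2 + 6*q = (q)*(q^2 + 5*q + 6) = q*(q + 2)*(q + 3)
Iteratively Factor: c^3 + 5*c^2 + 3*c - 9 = (c + 3)*(c^2 + 2*c - 3) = (c - 1)*(c + 3)*(c + 3)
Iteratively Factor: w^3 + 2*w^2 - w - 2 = (w + 2)*(w^2 - 1) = (w + 1)*(w + 2)*(w - 1)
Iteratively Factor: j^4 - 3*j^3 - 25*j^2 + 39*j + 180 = (j - 4)*(j^3 + j^2 - 21*j - 45) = (j - 4)*(j + 3)*(j^2 - 2*j - 15) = (j - 5)*(j - 4)*(j + 3)*(j + 3)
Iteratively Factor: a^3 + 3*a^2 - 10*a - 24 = (a + 2)*(a^2 + a - 12) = (a - 3)*(a + 2)*(a + 4)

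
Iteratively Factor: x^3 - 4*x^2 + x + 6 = (x + 1)*(x^2 - 5*x + 6) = (x - 2)*(x + 1)*(x - 3)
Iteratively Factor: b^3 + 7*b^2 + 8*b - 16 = (b - 1)*(b^2 + 8*b + 16) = (b - 1)*(b + 4)*(b + 4)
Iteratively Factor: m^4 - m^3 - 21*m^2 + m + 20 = (m - 1)*(m^3 - 21*m - 20) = (m - 1)*(m + 4)*(m^2 - 4*m - 5) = (m - 1)*(m + 1)*(m + 4)*(m - 5)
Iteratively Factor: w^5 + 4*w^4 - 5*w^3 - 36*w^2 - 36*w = (w + 3)*(w^4 + w^3 - 8*w^2 - 12*w) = w*(w + 3)*(w^3 + w^2 - 8*w - 12) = w*(w + 2)*(w + 3)*(w^2 - w - 6) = w*(w - 3)*(w + 2)*(w + 3)*(w + 2)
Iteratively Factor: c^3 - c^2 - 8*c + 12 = (c - 2)*(c^2 + c - 6) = (c - 2)^2*(c + 3)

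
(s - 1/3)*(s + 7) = s^2 + 20*s/3 - 7/3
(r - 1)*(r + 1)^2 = r^3 + r^2 - r - 1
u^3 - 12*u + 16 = (u - 2)^2*(u + 4)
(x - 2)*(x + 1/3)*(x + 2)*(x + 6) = x^4 + 19*x^3/3 - 2*x^2 - 76*x/3 - 8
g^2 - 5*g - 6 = (g - 6)*(g + 1)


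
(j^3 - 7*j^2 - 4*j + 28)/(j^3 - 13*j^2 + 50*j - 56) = (j + 2)/(j - 4)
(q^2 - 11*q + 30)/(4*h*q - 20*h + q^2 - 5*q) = (q - 6)/(4*h + q)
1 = 1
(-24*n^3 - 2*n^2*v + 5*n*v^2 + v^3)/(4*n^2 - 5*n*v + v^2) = (-24*n^3 - 2*n^2*v + 5*n*v^2 + v^3)/(4*n^2 - 5*n*v + v^2)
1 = 1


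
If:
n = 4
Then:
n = 4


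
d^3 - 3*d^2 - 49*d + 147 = (d - 7)*(d - 3)*(d + 7)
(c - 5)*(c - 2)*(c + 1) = c^3 - 6*c^2 + 3*c + 10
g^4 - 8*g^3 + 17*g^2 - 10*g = g*(g - 5)*(g - 2)*(g - 1)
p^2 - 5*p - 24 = (p - 8)*(p + 3)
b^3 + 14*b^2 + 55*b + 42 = (b + 1)*(b + 6)*(b + 7)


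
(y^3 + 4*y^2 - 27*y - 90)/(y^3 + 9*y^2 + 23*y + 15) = (y^2 + y - 30)/(y^2 + 6*y + 5)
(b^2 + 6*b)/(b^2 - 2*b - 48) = b/(b - 8)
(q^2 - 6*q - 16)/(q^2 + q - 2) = (q - 8)/(q - 1)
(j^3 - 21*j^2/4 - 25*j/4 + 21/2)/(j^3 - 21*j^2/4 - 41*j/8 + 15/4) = 2*(4*j^2 + 3*j - 7)/(8*j^2 + 6*j - 5)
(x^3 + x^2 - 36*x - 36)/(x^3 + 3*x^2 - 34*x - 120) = (x^2 + 7*x + 6)/(x^2 + 9*x + 20)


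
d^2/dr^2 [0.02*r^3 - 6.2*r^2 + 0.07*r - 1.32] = 0.12*r - 12.4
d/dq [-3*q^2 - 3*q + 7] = -6*q - 3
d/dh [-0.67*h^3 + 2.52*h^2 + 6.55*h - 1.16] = -2.01*h^2 + 5.04*h + 6.55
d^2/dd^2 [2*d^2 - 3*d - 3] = 4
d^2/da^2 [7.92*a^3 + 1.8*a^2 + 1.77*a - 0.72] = 47.52*a + 3.6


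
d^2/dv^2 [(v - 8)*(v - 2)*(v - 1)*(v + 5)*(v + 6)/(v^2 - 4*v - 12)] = 2*(3*v^7 - 32*v^6 - 12*v^5 + 720*v^4 - 16*v^3 - 12960*v^2 - 576*v - 51072)/(v^6 - 12*v^5 + 12*v^4 + 224*v^3 - 144*v^2 - 1728*v - 1728)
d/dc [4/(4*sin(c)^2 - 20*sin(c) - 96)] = (5 - 2*sin(c))*cos(c)/((sin(c) - 8)^2*(sin(c) + 3)^2)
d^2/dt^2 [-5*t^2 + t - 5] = -10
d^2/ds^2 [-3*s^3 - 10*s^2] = -18*s - 20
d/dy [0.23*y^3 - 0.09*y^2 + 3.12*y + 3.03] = 0.69*y^2 - 0.18*y + 3.12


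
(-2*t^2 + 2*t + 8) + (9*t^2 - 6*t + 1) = 7*t^2 - 4*t + 9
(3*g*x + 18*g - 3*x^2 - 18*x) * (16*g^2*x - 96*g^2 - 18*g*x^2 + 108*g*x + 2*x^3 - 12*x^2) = 48*g^3*x^2 - 1728*g^3 - 102*g^2*x^3 + 3672*g^2*x + 60*g*x^4 - 2160*g*x^2 - 6*x^5 + 216*x^3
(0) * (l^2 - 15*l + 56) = 0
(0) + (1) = 1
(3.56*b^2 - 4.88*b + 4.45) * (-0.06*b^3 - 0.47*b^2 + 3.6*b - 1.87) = -0.2136*b^5 - 1.3804*b^4 + 14.8426*b^3 - 26.3167*b^2 + 25.1456*b - 8.3215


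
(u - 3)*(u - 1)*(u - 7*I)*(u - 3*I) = u^4 - 4*u^3 - 10*I*u^3 - 18*u^2 + 40*I*u^2 + 84*u - 30*I*u - 63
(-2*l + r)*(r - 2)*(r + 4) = -2*l*r^2 - 4*l*r + 16*l + r^3 + 2*r^2 - 8*r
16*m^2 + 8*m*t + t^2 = (4*m + t)^2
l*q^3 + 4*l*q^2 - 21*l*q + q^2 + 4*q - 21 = (q - 3)*(q + 7)*(l*q + 1)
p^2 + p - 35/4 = (p - 5/2)*(p + 7/2)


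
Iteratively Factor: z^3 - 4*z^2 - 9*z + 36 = (z - 3)*(z^2 - z - 12) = (z - 3)*(z + 3)*(z - 4)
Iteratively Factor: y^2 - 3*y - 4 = (y + 1)*(y - 4)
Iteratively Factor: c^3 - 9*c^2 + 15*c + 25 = (c + 1)*(c^2 - 10*c + 25) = (c - 5)*(c + 1)*(c - 5)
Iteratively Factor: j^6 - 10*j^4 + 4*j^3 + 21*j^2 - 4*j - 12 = (j + 3)*(j^5 - 3*j^4 - j^3 + 7*j^2 - 4) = (j - 2)*(j + 3)*(j^4 - j^3 - 3*j^2 + j + 2) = (j - 2)*(j + 1)*(j + 3)*(j^3 - 2*j^2 - j + 2) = (j - 2)*(j + 1)^2*(j + 3)*(j^2 - 3*j + 2) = (j - 2)*(j - 1)*(j + 1)^2*(j + 3)*(j - 2)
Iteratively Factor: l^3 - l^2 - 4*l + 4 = (l + 2)*(l^2 - 3*l + 2) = (l - 2)*(l + 2)*(l - 1)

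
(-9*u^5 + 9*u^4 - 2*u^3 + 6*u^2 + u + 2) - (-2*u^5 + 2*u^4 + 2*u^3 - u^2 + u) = -7*u^5 + 7*u^4 - 4*u^3 + 7*u^2 + 2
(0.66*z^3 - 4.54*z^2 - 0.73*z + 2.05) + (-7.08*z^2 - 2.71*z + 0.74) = 0.66*z^3 - 11.62*z^2 - 3.44*z + 2.79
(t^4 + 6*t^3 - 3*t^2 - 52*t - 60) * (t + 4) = t^5 + 10*t^4 + 21*t^3 - 64*t^2 - 268*t - 240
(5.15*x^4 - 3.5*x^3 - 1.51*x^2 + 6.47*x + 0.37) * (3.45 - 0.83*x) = -4.2745*x^5 + 20.6725*x^4 - 10.8217*x^3 - 10.5796*x^2 + 22.0144*x + 1.2765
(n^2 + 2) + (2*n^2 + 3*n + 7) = 3*n^2 + 3*n + 9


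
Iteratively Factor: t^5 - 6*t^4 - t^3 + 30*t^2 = (t + 2)*(t^4 - 8*t^3 + 15*t^2) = t*(t + 2)*(t^3 - 8*t^2 + 15*t) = t*(t - 5)*(t + 2)*(t^2 - 3*t) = t*(t - 5)*(t - 3)*(t + 2)*(t)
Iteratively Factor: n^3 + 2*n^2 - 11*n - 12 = (n + 1)*(n^2 + n - 12) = (n - 3)*(n + 1)*(n + 4)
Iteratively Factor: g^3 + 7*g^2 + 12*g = (g + 3)*(g^2 + 4*g) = g*(g + 3)*(g + 4)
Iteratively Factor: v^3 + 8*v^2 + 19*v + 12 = (v + 4)*(v^2 + 4*v + 3) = (v + 1)*(v + 4)*(v + 3)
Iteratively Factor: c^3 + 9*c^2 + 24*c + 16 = (c + 4)*(c^2 + 5*c + 4) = (c + 4)^2*(c + 1)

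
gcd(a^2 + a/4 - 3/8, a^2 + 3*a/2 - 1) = a - 1/2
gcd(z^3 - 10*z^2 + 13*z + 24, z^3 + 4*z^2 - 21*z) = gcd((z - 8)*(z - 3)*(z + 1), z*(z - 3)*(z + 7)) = z - 3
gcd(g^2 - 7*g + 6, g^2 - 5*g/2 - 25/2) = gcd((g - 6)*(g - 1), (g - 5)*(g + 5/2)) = 1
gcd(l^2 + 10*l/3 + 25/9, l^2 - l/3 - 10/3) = l + 5/3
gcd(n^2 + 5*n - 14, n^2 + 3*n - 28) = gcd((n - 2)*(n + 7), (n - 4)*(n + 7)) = n + 7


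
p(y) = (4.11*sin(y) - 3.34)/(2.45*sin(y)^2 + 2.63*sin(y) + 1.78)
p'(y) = (-4.9*sin(y)*cos(y) - 2.63*cos(y))*(4.11*sin(y) - 3.34)/(2.45*sin(y)^2 + 2.63*sin(y) + 1.78)^2 + 4.11*cos(y)/(2.45*sin(y)^2 + 2.63*sin(y) + 1.78)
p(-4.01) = -0.04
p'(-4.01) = -0.54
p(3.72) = -5.20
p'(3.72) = -3.01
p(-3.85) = -0.15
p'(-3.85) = -0.83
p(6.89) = -0.24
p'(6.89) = 1.10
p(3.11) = -1.72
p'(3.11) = -4.77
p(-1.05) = -5.14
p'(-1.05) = -1.57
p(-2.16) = -5.25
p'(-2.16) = 1.50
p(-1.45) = -4.69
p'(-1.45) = -0.48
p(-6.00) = -0.81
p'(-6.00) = 2.61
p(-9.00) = -4.53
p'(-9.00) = -5.63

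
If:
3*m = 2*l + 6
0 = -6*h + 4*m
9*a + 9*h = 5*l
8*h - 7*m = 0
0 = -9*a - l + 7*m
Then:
No Solution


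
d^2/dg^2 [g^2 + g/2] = 2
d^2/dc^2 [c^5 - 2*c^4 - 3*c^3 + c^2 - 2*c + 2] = 20*c^3 - 24*c^2 - 18*c + 2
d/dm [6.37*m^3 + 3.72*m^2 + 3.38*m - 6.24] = 19.11*m^2 + 7.44*m + 3.38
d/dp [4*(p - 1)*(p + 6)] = 8*p + 20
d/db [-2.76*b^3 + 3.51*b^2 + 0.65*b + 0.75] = -8.28*b^2 + 7.02*b + 0.65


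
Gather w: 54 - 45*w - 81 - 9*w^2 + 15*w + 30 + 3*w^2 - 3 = -6*w^2 - 30*w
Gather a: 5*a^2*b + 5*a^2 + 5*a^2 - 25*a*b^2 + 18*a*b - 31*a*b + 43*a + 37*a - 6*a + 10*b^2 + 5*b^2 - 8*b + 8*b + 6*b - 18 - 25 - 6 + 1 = a^2*(5*b + 10) + a*(-25*b^2 - 13*b + 74) + 15*b^2 + 6*b - 48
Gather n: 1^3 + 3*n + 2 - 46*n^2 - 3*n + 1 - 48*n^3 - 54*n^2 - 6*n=-48*n^3 - 100*n^2 - 6*n + 4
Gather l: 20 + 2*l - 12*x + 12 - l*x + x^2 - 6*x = l*(2 - x) + x^2 - 18*x + 32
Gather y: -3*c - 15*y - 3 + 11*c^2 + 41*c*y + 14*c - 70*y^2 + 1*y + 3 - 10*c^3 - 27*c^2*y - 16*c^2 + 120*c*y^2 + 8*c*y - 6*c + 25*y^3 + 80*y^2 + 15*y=-10*c^3 - 5*c^2 + 5*c + 25*y^3 + y^2*(120*c + 10) + y*(-27*c^2 + 49*c + 1)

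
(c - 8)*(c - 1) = c^2 - 9*c + 8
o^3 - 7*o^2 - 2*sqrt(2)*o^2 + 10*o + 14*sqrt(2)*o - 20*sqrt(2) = (o - 5)*(o - 2)*(o - 2*sqrt(2))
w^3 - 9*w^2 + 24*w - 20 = (w - 5)*(w - 2)^2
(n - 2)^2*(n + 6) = n^3 + 2*n^2 - 20*n + 24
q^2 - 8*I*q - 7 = (q - 7*I)*(q - I)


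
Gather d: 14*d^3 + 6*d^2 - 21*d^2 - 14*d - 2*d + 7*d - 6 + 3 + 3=14*d^3 - 15*d^2 - 9*d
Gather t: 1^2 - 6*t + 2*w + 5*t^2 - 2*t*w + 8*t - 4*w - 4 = 5*t^2 + t*(2 - 2*w) - 2*w - 3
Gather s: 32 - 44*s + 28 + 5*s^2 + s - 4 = 5*s^2 - 43*s + 56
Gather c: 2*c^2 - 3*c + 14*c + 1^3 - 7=2*c^2 + 11*c - 6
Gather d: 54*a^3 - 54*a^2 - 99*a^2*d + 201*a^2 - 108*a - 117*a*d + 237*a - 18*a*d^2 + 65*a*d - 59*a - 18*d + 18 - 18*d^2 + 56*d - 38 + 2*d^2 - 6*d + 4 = 54*a^3 + 147*a^2 + 70*a + d^2*(-18*a - 16) + d*(-99*a^2 - 52*a + 32) - 16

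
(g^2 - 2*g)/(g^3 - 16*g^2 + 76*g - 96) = g/(g^2 - 14*g + 48)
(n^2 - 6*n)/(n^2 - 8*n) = (n - 6)/(n - 8)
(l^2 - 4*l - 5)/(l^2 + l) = (l - 5)/l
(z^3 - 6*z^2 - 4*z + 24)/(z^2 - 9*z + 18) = (z^2 - 4)/(z - 3)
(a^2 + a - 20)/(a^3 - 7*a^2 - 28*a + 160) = 1/(a - 8)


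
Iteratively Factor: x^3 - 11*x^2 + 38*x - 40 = (x - 2)*(x^2 - 9*x + 20) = (x - 5)*(x - 2)*(x - 4)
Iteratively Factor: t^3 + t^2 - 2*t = (t - 1)*(t^2 + 2*t) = (t - 1)*(t + 2)*(t)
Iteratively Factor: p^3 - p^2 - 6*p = (p)*(p^2 - p - 6) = p*(p - 3)*(p + 2)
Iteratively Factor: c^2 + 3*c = (c + 3)*(c)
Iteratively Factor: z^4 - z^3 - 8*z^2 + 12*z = (z)*(z^3 - z^2 - 8*z + 12) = z*(z - 2)*(z^2 + z - 6) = z*(z - 2)*(z + 3)*(z - 2)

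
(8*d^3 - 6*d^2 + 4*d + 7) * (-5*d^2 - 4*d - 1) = -40*d^5 - 2*d^4 - 4*d^3 - 45*d^2 - 32*d - 7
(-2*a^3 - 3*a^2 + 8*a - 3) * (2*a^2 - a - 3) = -4*a^5 - 4*a^4 + 25*a^3 - 5*a^2 - 21*a + 9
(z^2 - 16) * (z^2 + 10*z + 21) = z^4 + 10*z^3 + 5*z^2 - 160*z - 336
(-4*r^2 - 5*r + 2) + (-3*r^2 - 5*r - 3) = -7*r^2 - 10*r - 1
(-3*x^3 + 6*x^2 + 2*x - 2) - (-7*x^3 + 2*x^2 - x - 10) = 4*x^3 + 4*x^2 + 3*x + 8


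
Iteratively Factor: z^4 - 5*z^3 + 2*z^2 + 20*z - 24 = (z + 2)*(z^3 - 7*z^2 + 16*z - 12) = (z - 2)*(z + 2)*(z^2 - 5*z + 6) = (z - 3)*(z - 2)*(z + 2)*(z - 2)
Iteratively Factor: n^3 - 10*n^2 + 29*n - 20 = (n - 1)*(n^2 - 9*n + 20) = (n - 4)*(n - 1)*(n - 5)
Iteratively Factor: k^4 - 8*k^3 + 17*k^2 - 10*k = (k - 1)*(k^3 - 7*k^2 + 10*k) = (k - 5)*(k - 1)*(k^2 - 2*k) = (k - 5)*(k - 2)*(k - 1)*(k)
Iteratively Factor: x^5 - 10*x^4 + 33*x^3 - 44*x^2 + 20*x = (x - 2)*(x^4 - 8*x^3 + 17*x^2 - 10*x) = (x - 2)^2*(x^3 - 6*x^2 + 5*x) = (x - 2)^2*(x - 1)*(x^2 - 5*x) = (x - 5)*(x - 2)^2*(x - 1)*(x)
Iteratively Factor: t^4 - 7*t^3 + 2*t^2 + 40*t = (t - 5)*(t^3 - 2*t^2 - 8*t) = (t - 5)*(t + 2)*(t^2 - 4*t) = t*(t - 5)*(t + 2)*(t - 4)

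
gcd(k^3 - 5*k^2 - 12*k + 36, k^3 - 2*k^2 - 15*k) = k + 3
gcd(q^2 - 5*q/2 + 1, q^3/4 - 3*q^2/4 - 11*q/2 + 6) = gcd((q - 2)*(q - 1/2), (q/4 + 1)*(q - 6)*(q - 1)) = 1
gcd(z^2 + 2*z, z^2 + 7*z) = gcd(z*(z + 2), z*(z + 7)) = z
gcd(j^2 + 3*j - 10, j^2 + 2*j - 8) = j - 2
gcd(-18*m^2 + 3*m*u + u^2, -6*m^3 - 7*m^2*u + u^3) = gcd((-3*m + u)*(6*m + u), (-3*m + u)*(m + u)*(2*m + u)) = -3*m + u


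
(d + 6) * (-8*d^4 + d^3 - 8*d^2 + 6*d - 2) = -8*d^5 - 47*d^4 - 2*d^3 - 42*d^2 + 34*d - 12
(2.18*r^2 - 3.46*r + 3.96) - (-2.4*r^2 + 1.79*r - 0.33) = 4.58*r^2 - 5.25*r + 4.29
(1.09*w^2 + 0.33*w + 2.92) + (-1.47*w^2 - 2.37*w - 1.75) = -0.38*w^2 - 2.04*w + 1.17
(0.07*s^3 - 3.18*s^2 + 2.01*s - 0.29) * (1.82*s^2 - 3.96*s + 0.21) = 0.1274*s^5 - 6.0648*s^4 + 16.2657*s^3 - 9.1552*s^2 + 1.5705*s - 0.0609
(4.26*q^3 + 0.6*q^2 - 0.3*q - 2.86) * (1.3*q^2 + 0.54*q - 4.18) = 5.538*q^5 + 3.0804*q^4 - 17.8728*q^3 - 6.388*q^2 - 0.2904*q + 11.9548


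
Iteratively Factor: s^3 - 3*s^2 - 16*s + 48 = (s - 4)*(s^2 + s - 12) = (s - 4)*(s - 3)*(s + 4)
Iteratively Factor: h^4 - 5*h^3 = (h)*(h^3 - 5*h^2) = h^2*(h^2 - 5*h) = h^3*(h - 5)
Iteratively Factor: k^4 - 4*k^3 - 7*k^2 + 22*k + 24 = (k - 3)*(k^3 - k^2 - 10*k - 8) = (k - 3)*(k + 2)*(k^2 - 3*k - 4) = (k - 3)*(k + 1)*(k + 2)*(k - 4)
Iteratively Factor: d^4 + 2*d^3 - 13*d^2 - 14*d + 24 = (d - 3)*(d^3 + 5*d^2 + 2*d - 8) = (d - 3)*(d + 2)*(d^2 + 3*d - 4) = (d - 3)*(d - 1)*(d + 2)*(d + 4)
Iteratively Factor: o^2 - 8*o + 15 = (o - 5)*(o - 3)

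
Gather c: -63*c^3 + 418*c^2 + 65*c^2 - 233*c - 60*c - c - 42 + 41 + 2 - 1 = -63*c^3 + 483*c^2 - 294*c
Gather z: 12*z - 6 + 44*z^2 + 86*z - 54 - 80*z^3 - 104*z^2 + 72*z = -80*z^3 - 60*z^2 + 170*z - 60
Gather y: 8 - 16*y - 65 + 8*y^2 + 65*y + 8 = 8*y^2 + 49*y - 49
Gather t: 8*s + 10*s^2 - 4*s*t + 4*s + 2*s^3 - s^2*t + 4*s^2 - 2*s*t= 2*s^3 + 14*s^2 + 12*s + t*(-s^2 - 6*s)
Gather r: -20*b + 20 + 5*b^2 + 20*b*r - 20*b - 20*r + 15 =5*b^2 - 40*b + r*(20*b - 20) + 35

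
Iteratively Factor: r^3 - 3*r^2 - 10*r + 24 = (r - 4)*(r^2 + r - 6) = (r - 4)*(r + 3)*(r - 2)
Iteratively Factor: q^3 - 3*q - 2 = (q + 1)*(q^2 - q - 2) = (q - 2)*(q + 1)*(q + 1)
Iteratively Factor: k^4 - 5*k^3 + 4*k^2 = (k - 4)*(k^3 - k^2) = (k - 4)*(k - 1)*(k^2) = k*(k - 4)*(k - 1)*(k)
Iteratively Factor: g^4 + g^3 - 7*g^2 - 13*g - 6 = (g + 1)*(g^3 - 7*g - 6) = (g - 3)*(g + 1)*(g^2 + 3*g + 2) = (g - 3)*(g + 1)*(g + 2)*(g + 1)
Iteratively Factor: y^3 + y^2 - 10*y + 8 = (y - 1)*(y^2 + 2*y - 8) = (y - 1)*(y + 4)*(y - 2)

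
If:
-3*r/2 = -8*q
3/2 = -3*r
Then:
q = -3/32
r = -1/2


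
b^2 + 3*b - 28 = (b - 4)*(b + 7)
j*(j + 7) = j^2 + 7*j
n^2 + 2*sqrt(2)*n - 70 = (n - 5*sqrt(2))*(n + 7*sqrt(2))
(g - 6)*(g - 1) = g^2 - 7*g + 6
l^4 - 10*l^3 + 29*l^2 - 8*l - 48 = (l - 4)^2*(l - 3)*(l + 1)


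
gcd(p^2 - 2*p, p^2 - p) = p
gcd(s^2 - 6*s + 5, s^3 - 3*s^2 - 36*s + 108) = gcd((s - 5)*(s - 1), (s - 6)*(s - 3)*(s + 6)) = 1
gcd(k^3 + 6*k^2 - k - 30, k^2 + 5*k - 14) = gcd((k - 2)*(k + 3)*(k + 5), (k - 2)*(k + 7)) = k - 2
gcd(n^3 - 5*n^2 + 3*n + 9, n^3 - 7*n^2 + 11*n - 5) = 1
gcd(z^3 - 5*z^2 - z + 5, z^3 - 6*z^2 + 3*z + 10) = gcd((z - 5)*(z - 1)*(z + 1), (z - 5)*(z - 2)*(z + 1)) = z^2 - 4*z - 5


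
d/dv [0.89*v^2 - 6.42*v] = 1.78*v - 6.42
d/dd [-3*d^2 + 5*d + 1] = 5 - 6*d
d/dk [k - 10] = 1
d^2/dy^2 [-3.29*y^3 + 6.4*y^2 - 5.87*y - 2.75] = 12.8 - 19.74*y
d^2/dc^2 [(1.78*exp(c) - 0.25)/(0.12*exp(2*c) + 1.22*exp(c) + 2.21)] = (0.025632*exp(4*c) - 0.274992*exp(3*c) - 2.942136*exp(2*c) - 4.906136*exp(c) + 9.367748)*exp(c)/(0.001728*exp(6*c) + 0.052704*exp(5*c) + 0.631296*exp(4*c) + 3.757112*exp(3*c) + 11.626368*exp(2*c) + 17.875806*exp(c) + 10.793861)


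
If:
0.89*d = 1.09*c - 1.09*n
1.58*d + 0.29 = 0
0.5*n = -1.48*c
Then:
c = -0.04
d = -0.18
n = 0.11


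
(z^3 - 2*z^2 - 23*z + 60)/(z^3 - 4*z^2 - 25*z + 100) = (z - 3)/(z - 5)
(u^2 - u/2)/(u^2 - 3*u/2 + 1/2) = u/(u - 1)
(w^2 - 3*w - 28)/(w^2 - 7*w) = (w + 4)/w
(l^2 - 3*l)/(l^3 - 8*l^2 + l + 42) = l/(l^2 - 5*l - 14)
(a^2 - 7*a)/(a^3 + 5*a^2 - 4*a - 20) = a*(a - 7)/(a^3 + 5*a^2 - 4*a - 20)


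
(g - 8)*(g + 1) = g^2 - 7*g - 8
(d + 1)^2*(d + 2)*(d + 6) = d^4 + 10*d^3 + 29*d^2 + 32*d + 12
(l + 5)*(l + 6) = l^2 + 11*l + 30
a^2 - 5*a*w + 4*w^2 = (a - 4*w)*(a - w)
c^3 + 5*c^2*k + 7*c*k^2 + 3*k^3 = (c + k)^2*(c + 3*k)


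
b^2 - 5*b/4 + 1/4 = (b - 1)*(b - 1/4)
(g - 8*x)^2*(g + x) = g^3 - 15*g^2*x + 48*g*x^2 + 64*x^3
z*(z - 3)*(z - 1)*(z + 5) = z^4 + z^3 - 17*z^2 + 15*z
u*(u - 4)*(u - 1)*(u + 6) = u^4 + u^3 - 26*u^2 + 24*u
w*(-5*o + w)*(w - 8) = -5*o*w^2 + 40*o*w + w^3 - 8*w^2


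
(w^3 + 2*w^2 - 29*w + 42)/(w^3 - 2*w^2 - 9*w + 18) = (w + 7)/(w + 3)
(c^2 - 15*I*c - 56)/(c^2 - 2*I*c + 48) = (c - 7*I)/(c + 6*I)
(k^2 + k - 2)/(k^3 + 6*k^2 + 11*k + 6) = (k - 1)/(k^2 + 4*k + 3)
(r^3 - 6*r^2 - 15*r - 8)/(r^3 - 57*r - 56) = (r + 1)/(r + 7)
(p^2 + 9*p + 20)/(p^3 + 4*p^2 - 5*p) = (p + 4)/(p*(p - 1))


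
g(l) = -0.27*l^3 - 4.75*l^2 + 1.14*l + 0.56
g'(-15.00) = -38.61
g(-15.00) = -174.04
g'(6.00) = -85.02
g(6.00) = -221.92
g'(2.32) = -25.26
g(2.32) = -25.73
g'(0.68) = -5.69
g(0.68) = -0.95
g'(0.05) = 0.66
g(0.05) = 0.61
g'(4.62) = -60.04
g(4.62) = -122.18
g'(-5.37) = 28.80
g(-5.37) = -100.73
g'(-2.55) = 20.10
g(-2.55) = -28.76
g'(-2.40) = 19.27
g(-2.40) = -25.80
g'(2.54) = -28.22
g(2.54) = -31.61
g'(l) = -0.81*l^2 - 9.5*l + 1.14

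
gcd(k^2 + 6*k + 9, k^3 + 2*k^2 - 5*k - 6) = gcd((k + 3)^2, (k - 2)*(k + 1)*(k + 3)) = k + 3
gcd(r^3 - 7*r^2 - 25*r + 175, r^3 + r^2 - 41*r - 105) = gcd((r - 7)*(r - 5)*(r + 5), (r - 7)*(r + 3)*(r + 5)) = r^2 - 2*r - 35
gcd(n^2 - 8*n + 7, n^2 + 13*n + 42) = 1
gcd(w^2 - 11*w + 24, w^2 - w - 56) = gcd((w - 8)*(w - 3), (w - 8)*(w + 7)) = w - 8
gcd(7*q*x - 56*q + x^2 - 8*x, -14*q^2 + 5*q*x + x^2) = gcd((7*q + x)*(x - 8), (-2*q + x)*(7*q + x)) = 7*q + x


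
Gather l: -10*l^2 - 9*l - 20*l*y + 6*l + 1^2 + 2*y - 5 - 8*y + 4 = -10*l^2 + l*(-20*y - 3) - 6*y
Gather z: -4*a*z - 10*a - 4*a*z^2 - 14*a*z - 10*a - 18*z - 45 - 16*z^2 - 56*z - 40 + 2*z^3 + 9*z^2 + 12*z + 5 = -20*a + 2*z^3 + z^2*(-4*a - 7) + z*(-18*a - 62) - 80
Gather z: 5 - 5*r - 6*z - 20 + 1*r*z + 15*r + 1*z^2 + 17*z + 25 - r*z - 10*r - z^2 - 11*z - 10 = 0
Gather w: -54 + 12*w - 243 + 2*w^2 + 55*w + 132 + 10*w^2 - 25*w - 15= 12*w^2 + 42*w - 180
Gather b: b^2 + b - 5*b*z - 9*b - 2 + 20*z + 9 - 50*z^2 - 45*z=b^2 + b*(-5*z - 8) - 50*z^2 - 25*z + 7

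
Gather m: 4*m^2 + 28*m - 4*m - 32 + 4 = 4*m^2 + 24*m - 28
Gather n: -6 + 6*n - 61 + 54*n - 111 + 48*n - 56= 108*n - 234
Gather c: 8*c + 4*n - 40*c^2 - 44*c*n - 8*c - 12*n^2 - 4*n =-40*c^2 - 44*c*n - 12*n^2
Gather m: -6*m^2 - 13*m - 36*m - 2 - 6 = -6*m^2 - 49*m - 8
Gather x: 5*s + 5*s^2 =5*s^2 + 5*s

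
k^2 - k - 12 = (k - 4)*(k + 3)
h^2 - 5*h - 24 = (h - 8)*(h + 3)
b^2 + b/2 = b*(b + 1/2)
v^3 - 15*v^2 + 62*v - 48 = (v - 8)*(v - 6)*(v - 1)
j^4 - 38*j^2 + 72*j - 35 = (j - 5)*(j - 1)^2*(j + 7)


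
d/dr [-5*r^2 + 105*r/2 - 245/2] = 105/2 - 10*r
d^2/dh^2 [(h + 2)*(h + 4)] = 2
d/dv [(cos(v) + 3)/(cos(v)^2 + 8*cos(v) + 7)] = (cos(v)^2 + 6*cos(v) + 17)*sin(v)/(cos(v)^2 + 8*cos(v) + 7)^2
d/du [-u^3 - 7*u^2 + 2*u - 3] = -3*u^2 - 14*u + 2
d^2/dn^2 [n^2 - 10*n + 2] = 2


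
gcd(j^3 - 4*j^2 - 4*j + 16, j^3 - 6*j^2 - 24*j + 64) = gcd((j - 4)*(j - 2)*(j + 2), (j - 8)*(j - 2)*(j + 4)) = j - 2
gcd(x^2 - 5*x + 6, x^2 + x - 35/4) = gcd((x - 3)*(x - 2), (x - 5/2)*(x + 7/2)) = 1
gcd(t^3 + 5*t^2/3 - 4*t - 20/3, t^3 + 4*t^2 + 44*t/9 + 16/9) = t + 2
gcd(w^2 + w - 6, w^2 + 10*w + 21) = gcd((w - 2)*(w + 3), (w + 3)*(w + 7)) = w + 3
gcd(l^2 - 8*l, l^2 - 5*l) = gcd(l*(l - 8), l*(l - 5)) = l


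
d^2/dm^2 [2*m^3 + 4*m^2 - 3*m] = 12*m + 8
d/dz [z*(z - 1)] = 2*z - 1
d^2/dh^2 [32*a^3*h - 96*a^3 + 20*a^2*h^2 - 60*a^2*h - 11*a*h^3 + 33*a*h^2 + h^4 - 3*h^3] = 40*a^2 - 66*a*h + 66*a + 12*h^2 - 18*h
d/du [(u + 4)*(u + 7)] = 2*u + 11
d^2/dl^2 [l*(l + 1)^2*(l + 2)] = 12*l^2 + 24*l + 10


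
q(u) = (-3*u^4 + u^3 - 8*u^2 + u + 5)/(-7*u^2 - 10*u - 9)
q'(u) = (14*u + 10)*(-3*u^4 + u^3 - 8*u^2 + u + 5)/(-7*u^2 - 10*u - 9)^2 + (-12*u^3 + 3*u^2 - 16*u + 1)/(-7*u^2 - 10*u - 9)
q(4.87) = 7.83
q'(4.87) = 3.48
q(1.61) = 0.70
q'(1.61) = 1.03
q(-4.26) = 12.95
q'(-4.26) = -4.37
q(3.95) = 4.97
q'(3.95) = 2.73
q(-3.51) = 9.90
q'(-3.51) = -3.75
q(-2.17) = 5.51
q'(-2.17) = -2.97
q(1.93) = 1.05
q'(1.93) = 1.21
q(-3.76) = 10.87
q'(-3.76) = -3.95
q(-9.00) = 43.34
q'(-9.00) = -8.45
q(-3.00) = 8.10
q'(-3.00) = -3.36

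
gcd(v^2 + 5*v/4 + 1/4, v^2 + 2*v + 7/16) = v + 1/4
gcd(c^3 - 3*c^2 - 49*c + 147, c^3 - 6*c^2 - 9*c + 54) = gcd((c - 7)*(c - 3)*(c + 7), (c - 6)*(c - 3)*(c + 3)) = c - 3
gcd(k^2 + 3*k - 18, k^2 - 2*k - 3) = k - 3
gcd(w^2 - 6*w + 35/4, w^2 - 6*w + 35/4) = w^2 - 6*w + 35/4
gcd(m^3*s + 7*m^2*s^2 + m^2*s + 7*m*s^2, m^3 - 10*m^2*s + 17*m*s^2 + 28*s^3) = 1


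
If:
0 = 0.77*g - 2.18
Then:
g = 2.83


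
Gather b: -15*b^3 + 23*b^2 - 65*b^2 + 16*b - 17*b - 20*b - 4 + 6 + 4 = -15*b^3 - 42*b^2 - 21*b + 6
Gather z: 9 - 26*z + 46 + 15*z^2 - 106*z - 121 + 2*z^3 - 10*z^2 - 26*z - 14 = 2*z^3 + 5*z^2 - 158*z - 80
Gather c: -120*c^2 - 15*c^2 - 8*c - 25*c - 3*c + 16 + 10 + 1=-135*c^2 - 36*c + 27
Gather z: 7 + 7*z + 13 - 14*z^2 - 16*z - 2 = -14*z^2 - 9*z + 18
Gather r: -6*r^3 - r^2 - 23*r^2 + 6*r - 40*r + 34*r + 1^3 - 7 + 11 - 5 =-6*r^3 - 24*r^2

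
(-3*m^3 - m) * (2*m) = -6*m^4 - 2*m^2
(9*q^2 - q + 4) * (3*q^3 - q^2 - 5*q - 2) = 27*q^5 - 12*q^4 - 32*q^3 - 17*q^2 - 18*q - 8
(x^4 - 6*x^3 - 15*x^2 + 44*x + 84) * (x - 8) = x^5 - 14*x^4 + 33*x^3 + 164*x^2 - 268*x - 672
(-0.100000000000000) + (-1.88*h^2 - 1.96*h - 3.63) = -1.88*h^2 - 1.96*h - 3.73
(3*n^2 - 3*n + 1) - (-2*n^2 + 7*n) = 5*n^2 - 10*n + 1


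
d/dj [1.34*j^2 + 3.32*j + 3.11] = 2.68*j + 3.32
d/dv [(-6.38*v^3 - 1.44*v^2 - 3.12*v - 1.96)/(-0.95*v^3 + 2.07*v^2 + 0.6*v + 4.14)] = (3.5527136788005e-15*v^5 - 14.5746*v^4 - 13.584*v^3 - 79.2312*v^2 - 3.8088*v - 11.7408)/(0.9025*v^6 - 3.933*v^5 + 3.1449*v^4 - 5.382*v^3 + 17.4996*v^2 + 4.968*v + 17.1396)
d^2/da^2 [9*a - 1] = 0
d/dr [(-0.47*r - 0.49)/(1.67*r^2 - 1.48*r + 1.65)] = (0.7849*r^2 + 1.6366*r - 1.5007)/(2.7889*r^4 - 4.9432*r^3 + 7.7014*r^2 - 4.884*r + 2.7225)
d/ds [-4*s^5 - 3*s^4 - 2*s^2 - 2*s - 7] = -20*s^4 - 12*s^3 - 4*s - 2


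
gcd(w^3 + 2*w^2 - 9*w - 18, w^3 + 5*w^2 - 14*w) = 1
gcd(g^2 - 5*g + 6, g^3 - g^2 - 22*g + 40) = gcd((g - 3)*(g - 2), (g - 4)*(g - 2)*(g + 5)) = g - 2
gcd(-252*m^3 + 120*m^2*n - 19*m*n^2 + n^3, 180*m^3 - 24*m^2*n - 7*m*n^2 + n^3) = 36*m^2 - 12*m*n + n^2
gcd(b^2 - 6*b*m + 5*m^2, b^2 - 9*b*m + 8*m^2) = b - m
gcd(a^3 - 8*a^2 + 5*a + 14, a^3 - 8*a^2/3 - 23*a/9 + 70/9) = a - 2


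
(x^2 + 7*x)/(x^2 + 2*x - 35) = x/(x - 5)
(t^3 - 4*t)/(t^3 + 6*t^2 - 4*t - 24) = t/(t + 6)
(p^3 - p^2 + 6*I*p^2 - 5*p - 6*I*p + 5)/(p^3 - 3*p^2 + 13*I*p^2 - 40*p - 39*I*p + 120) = (p^2 + p*(-1 + I) - I)/(p^2 + p*(-3 + 8*I) - 24*I)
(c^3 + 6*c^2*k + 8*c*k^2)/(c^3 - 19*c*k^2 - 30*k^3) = c*(c + 4*k)/(c^2 - 2*c*k - 15*k^2)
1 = 1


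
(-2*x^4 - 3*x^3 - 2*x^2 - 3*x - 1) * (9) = -18*x^4 - 27*x^3 - 18*x^2 - 27*x - 9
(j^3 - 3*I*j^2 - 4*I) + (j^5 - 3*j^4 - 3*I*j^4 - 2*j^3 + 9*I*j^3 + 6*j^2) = j^5 - 3*j^4 - 3*I*j^4 - j^3 + 9*I*j^3 + 6*j^2 - 3*I*j^2 - 4*I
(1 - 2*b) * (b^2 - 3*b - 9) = -2*b^3 + 7*b^2 + 15*b - 9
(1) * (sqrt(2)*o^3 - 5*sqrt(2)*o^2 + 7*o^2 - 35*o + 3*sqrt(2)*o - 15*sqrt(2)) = sqrt(2)*o^3 - 5*sqrt(2)*o^2 + 7*o^2 - 35*o + 3*sqrt(2)*o - 15*sqrt(2)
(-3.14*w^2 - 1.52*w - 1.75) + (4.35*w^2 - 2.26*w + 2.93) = 1.21*w^2 - 3.78*w + 1.18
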